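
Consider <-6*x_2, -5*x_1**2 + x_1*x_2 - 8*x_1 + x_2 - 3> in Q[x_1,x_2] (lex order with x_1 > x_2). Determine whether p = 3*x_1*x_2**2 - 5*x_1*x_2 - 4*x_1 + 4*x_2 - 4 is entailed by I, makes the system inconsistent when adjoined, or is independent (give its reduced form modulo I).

3*x_1*x_2**2 - 5*x_1*x_2 - 4*x_1 + 4*x_2 - 4 is independent of I; its normal form modulo I is -4*x_1 - 4.

First compute the reduced Gröbner basis of I by Buchberger's algorithm.
f_1 = -6*x_2, LT = x_2.
f_2 = -5*x_1**2 + x_1*x_2 - 8*x_1 + x_2 - 3, LT = x_1**2.

S(f_1,f_2): leading monomials are coprime, so the S-polynomial reduces to 0 (Buchberger's first criterion).
Every S-polynomial of the final basis reduces to 0, so we have a Gröbner basis.
Inter-reduce: drop elements whose leading term is divisible by another's, tail-reduce, and make monic.
Reduced Gröbner basis: {x_1**2 + 8/5*x_1 + 3/5, x_2}.
Label its elements g_1 = x_1**2 + 8/5*x_1 + 3/5, g_2 = x_2.

Reduce p = 3*x_1*x_2**2 - 5*x_1*x_2 - 4*x_1 + 4*x_2 - 4 modulo G:
  leading term x_1*x_2**2: subtract (3*x_1*x_2)·g_2 from 3*x_1*x_2**2 - 5*x_1*x_2 - 4*x_1 + 4*x_2 - 4 → -5*x_1*x_2 - 4*x_1 + 4*x_2 - 4
  leading term x_1*x_2: subtract (-5*x_1)·g_2 from -5*x_1*x_2 - 4*x_1 + 4*x_2 - 4 → -4*x_1 + 4*x_2 - 4
  leading term x_1: no divisor's leading term divides it; move -4*x_1 to the remainder.
  leading term x_2: subtract (4)·g_2 from 4*x_2 - 4 → -4
  leading term 1: no divisor's leading term divides it; move -4 to the remainder.
  normal form = -4*x_1 - 4.
The normal form is nonzero, so p ∉ I. Since p minus its normal form lies in I, I + (p) = I + (r) where r = -4*x_1 - 4; decide whether this ideal is the whole ring.
Run Buchberger on G together with r (pairs among the g_i already reduce to 0 since G is a Gröbner basis):
g_1 = x_1**2 + 8/5*x_1 + 3/5, LT = x_1**2.
g_2 = x_2, LT = x_2.
r = -4*x_1 - 4, LT = x_1.

S(g_1,g_2): leading monomials are coprime, so the S-polynomial reduces to 0 (Buchberger's first criterion).
S(g_1,r): lcm = x_1**2. S = 3/5*x_1 + 3/5.
  leading term x_1: subtract (-3/20)·r from 3/5*x_1 + 3/5 → 0
  remainder 0.

S(g_2,r): leading monomials are coprime, so the S-polynomial reduces to 0 (Buchberger's first criterion).
Every S-polynomial of the final basis reduces to 0, so we have a Gröbner basis.
Inter-reduce: drop elements whose leading term is divisible by another's, tail-reduce, and make monic.
Reduced Gröbner basis: {x_1 + 1, x_2}.
The reduced Gröbner basis of I + (p) is {x_1 + 1, x_2} ≠ {1}, a proper ideal, so the enlarged system stays consistent: p is independent of I, with normal form -4*x_1 - 4.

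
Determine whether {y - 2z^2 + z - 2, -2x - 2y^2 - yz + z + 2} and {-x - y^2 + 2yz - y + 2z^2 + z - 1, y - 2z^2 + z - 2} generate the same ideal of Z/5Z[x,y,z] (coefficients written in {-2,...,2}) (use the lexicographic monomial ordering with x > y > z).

No, the ideals differ.

Since reduced Gröbner bases are canonical representatives of ideals under a given ordering, it suffices to compute and compare them.
Buchberger on the first generating set:
f_1 = y - 2z^2 + z - 2, LT = y.
f_2 = -2x - 2y^2 - yz + z + 2, LT = x.

The S-polynomials (S(f_1,f_2)) all reduce to 0 modulo the current basis, so we have a Gröbner basis.
Inter-reduce: drop elements whose leading term is divisible by another's, tail-reduce, and make monic.
Reduced Gröbner basis: {x - z^4 + 2z^3 + z^2 - z - 2, y - 2z^2 + z - 2}.

Buchberger on the second generating set:
h_1 = -x - y^2 + 2yz - y + 2z^2 + z - 1, LT = x.
h_2 = y - 2z^2 + z - 2, LT = y.

The S-polynomials (S(h_1,h_2)) all reduce to 0 modulo the current basis, so we have a Gröbner basis.
Inter-reduce: drop elements whose leading term is divisible by another's, tail-reduce, and make monic.
Reduced Gröbner basis: {x - z^4 + 2z^3 + z^2 + 2, y - 2z^2 + z - 2}.

The bases are distinct; the ideals are different.
The same test decides containment: I ⊆ J iff every generator of I reduces to 0 modulo a Gröbner basis of J.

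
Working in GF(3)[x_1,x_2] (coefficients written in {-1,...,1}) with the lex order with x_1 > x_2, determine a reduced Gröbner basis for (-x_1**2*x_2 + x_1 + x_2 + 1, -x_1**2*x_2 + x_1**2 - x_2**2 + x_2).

G = {x_1**2 - x_1 - x_2**2 - 1, x_1*x_2 - x_1 + x_2**3 - 1, x_2**5 + x_2**4 + x_2**3 + x_2 - 1}

This is the nonlinear analogue of row-reducing a linear system.

f_1 = -x_1**2*x_2 + x_1 + x_2 + 1, LT = x_1**2*x_2.
f_2 = -x_1**2*x_2 + x_1**2 - x_2**2 + x_2, LT = x_1**2*x_2.

S(f_1,f_2): lcm = x_1**2*x_2. S = x_1**2 - x_1 - x_2**2 - 1.
  reduce S modulo (f_1, f_2):
  remainder x_1**2 - x_1 - x_2**2 - 1 ≠ 0; add g_3 = x_1**2 - x_1 - x_2**2 - 1 to the basis.

S(f_1,g_3): lcm = x_1**2*x_2. S = x_1*x_2 - x_1 + x_2**3 - 1.
  reduce S modulo (f_1, f_2, g_3):
  remainder x_1*x_2 - x_1 + x_2**3 - 1 ≠ 0; add g_4 = x_1*x_2 - x_1 + x_2**3 - 1 to the basis.

S(f_1,g_4): lcm = x_1**2*x_2. S = x_1**2 - x_1*x_2**3 - x_2 - 1.
  reduce S modulo (f_1, f_2, g_3, g_4):
  remainder x_2**5 + x_2**4 + x_2**3 + x_2 - 1 ≠ 0; add g_5 = x_2**5 + x_2**4 + x_2**3 + x_2 - 1 to the basis.

The other S-polynomials (S(f_2,g_3), S(f_2,g_4), S(g_3,g_4), S(f_1,g_5), S(f_2,g_5), S(g_3,g_5), S(g_4,g_5)) all reduce to 0 modulo the current basis, so we have a Gröbner basis.
Inter-reduce: drop elements whose leading term is divisible by another's, tail-reduce, and make monic.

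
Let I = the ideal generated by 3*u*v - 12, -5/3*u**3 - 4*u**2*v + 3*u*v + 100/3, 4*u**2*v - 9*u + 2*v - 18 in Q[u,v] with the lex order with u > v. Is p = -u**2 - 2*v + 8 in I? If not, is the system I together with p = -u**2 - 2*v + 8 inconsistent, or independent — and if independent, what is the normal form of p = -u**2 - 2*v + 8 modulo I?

First compute the reduced Gröbner basis of I by Buchberger's algorithm.
f_1 = 3*u*v - 12, LT = u*v.
f_2 = -5/3*u**3 - 4*u**2*v + 3*u*v + 100/3, LT = u**3.
f_3 = 4*u**2*v - 9*u + 2*v - 18, LT = u**2*v.

S(f_1,f_2): lcm = u**3*v. S = -12/5*u**2*v**2 - 4*u**2 + 9/5*u*v**2 + 20*v.
  reduce S modulo (f_1, f_2, f_3):
  remainder -4*u**2 + 136/5*v - 192/5 ≠ 0; add h_4 = -4*u**2 + 136/5*v - 192/5 to the basis.

S(f_1,f_3): lcm = u**2*v. S = -7/4*u - 1/2*v + 9/2.
  reduce S modulo (f_1, f_2, f_3, h_4):
  remainder -7/4*u - 1/2*v + 9/2 ≠ 0; add h_5 = -7/4*u - 1/2*v + 9/2 to the basis.

S(f_2,f_3): lcm = u**3*v. S = 12/5*u**2*v**2 + 9/4*u**2 - 9/5*u*v**2 - 1/2*u*v + 9/2*u - 20*v.
  reduce S modulo (f_1, f_2, f_3, h_4, h_5):
  remainder -923/70*v + 923/35 ≠ 0; add h_6 = -923/70*v + 923/35 to the basis.

The other S-polynomials (S(f_1,h_4), S(f_2,h_4), S(f_3,h_4), S(f_1,h_5), S(f_2,h_5), S(f_3,h_5), S(h_4,h_5), S(f_1,h_6), S(f_2,h_6), S(f_3,h_6), S(h_4,h_6), S(h_5,h_6)) all reduce to 0 modulo the current basis, so we have a Gröbner basis.
Inter-reduce: drop elements whose leading term is divisible by another's, tail-reduce, and make monic.
Reduced Gröbner basis: {u - 2, v - 2}.
Label its elements g_1 = u - 2, g_2 = v - 2.

Reduce p = -u**2 - 2*v + 8 modulo G:
  leading term u**2: subtract (-u)·g_1 from -u**2 - 2*v + 8 → -2*u - 2*v + 8
  leading term u: subtract (-2)·g_1 from -2*u - 2*v + 8 → -2*v + 4
  leading term v: subtract (-2)·g_2 from -2*v + 4 → 0
  normal form = 0.
Since the normal form is 0, p ∈ I.

Ideal membership is decidable via reduction modulo a Gröbner basis.

-u**2 - 2*v + 8 lies in I (it reduces to 0).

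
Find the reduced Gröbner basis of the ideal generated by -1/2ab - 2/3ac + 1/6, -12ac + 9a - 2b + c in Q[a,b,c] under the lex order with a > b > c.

G = {ab + a - 2/9b + 1/9c - 1/3, ac - 3/4a + 1/6b - 1/12c, b^2 + 5/6bc - 2/3c^2 + 2c - 3/2}

This is the nonlinear analogue of row-reducing a linear system.

f_1 = -1/2ab - 2/3ac + 1/6, LT = ab.
f_2 = -12ac + 9a - 2b + c, LT = ac.

S(f_1,f_2): lcm = abc. S = 3/4ab + 4/3ac^2 - 1/6b^2 + 1/12bc - 1/3c.
  reduce S modulo (f_1, f_2):
  remainder -1/6b^2 - 5/36bc + 1/9c^2 - 1/3c + 1/4 ≠ 0; add g_3 = -1/6b^2 - 5/36bc + 1/9c^2 - 1/3c + 1/4 to the basis.

The other S-polynomials (S(f_1,g_3), S(f_2,g_3)) all reduce to 0 modulo the current basis, so we have a Gröbner basis.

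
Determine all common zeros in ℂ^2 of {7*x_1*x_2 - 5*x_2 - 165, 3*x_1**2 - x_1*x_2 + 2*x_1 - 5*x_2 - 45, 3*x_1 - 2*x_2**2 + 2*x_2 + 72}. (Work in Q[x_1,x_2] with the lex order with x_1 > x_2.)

Compute a lex Gröbner basis by Buchberger's algorithm.
f_1 = 7*x_1*x_2 - 5*x_2 - 165, LT = x_1*x_2.
f_2 = 3*x_1**2 - x_1*x_2 + 2*x_1 - 5*x_2 - 45, LT = x_1**2.
f_3 = 3*x_1 - 2*x_2**2 + 2*x_2 + 72, LT = x_1.

S(f_1,f_2): lcm = x_1**2*x_2. S = 1/3*x_1*x_2**2 - 29/21*x_1*x_2 - 165/7*x_1 + 5/3*x_2**2 + 15*x_2.
  leading term x_1*x_2**2: subtract (1/21*x_2)·f_1 from 1/3*x_1*x_2**2 - 29/21*x_1*x_2 - 165/7*x_1 + 5/3*x_2**2 + 15*x_2 → -29/21*x_1*x_2 - 165/7*x_1 + 40/21*x_2**2 + 160/7*x_2
  leading term x_1*x_2: subtract (-29/147)·f_1 from -29/21*x_1*x_2 - 165/7*x_1 + 40/21*x_2**2 + 160/7*x_2 → -165/7*x_1 + 40/21*x_2**2 + 3215/147*x_2 - 1595/49
  leading term x_1: subtract (-55/7)·f_3 from -165/7*x_1 + 40/21*x_2**2 + 3215/147*x_2 - 1595/49 → -290/21*x_2**2 + 5525/147*x_2 + 26125/49
  leading term x_2**2: no divisor's leading term divides it; move -290/21*x_2**2 to the remainder.
  leading term x_2: no divisor's leading term divides it; move 5525/147*x_2 to the remainder.
  leading term 1: no divisor's leading term divides it; move 26125/49 to the remainder.
  remainder -290/21*x_2**2 + 5525/147*x_2 + 26125/49 ≠ 0; add h_4 = -290/21*x_2**2 + 5525/147*x_2 + 26125/49 to the basis.

S(f_1,f_3): lcm = x_1*x_2. S = 2/3*x_2**3 - 2/3*x_2**2 - 173/7*x_2 - 165/7.
  leading term x_2**3: subtract (-7/145*x_2)·h_4 from 2/3*x_2**3 - 2/3*x_2**2 - 173/7*x_2 - 165/7 → 233/203*x_2**2 + 208/203*x_2 - 165/7
  leading term x_2**2: subtract (-699/8410)·h_4 from 233/203*x_2**2 + 208/203*x_2 - 165/7 → 341913/82418*x_2 + 1709565/82418
  leading term x_2: no divisor's leading term divides it; move 341913/82418*x_2 to the remainder.
  leading term 1: no divisor's leading term divides it; move 1709565/82418 to the remainder.
  remainder 341913/82418*x_2 + 1709565/82418 ≠ 0; add h_5 = 341913/82418*x_2 + 1709565/82418 to the basis.

The other S-polynomials (S(f_2,f_3), S(f_1,h_4), S(f_2,h_4), S(f_3,h_4), S(f_1,h_5), S(f_2,h_5), S(f_3,h_5), S(h_4,h_5)) all reduce to 0 modulo the current basis, so we have a Gröbner basis.
Inter-reduce: drop elements whose leading term is divisible by another's, tail-reduce, and make monic.
Reduced Gröbner basis: {x_1 + 4, x_2 + 5}.

Since the basis is lex-ordered, x_2 + 5 is univariate in x_2. Its roots are {-5}. Back-substituting each root into the other basis elements fixes the other coordinates.
  x_2 = -5: the earlier basis element becomes x_1 + 4 = 0, giving x_1 = -4 — point (-4, -5).
Substituting each solution back into the original system confirms all equations vanish.
A lex Gröbner basis triangularizes the system, enabling back-substitution.

{(-4, -5)}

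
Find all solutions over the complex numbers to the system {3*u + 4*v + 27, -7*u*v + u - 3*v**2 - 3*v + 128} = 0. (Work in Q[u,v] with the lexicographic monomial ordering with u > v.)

Compute a lex Gröbner basis by Buchberger's algorithm.
f_1 = 3*u + 4*v + 27, LT = u.
f_2 = -7*u*v + u - 3*v**2 - 3*v + 128, LT = u*v.

S(f_1,f_2): lcm = u*v. S = 1/7*u + 19/21*v**2 + 60/7*v + 128/7.
  reduce S modulo (f_1, f_2):
  remainder 19/21*v**2 + 176/21*v + 17 ≠ 0; add h_3 = 19/21*v**2 + 176/21*v + 17 to the basis.

The other S-polynomials (S(f_1,h_3), S(f_2,h_3)) all reduce to 0 modulo the current basis, so we have a Gröbner basis.
Inter-reduce: drop elements whose leading term is divisible by another's, tail-reduce, and make monic.
Reduced Gröbner basis: {u + 4/3*v + 9, v**2 + 176/19*v + 357/19}.

The lex basis is triangular: the last element involves only v. Solving v**2 + 176/19*v + 357/19 = 0 gives v ∈ {-119/19, -3}; substituting each value into the earlier elements determines the remaining variables.
  v = -119/19: the earlier basis element becomes u + 37/57 = 0, giving u = -37/57 — point (-37/57, -119/19).
  v = -3: the earlier basis element becomes u + 5 = 0, giving u = -5 — point (-5, -3).
This is the nonlinear analogue of row-reducing a linear system.

{(-37/57, -119/19), (-5, -3)}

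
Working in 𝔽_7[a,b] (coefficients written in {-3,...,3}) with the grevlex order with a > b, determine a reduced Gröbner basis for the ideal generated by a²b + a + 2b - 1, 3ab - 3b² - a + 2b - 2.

f_1 = a²b + a + 2b - 1, LT = a²b.
f_2 = 3ab - 3b² - a + 2b - 2, LT = ab.

S(f_1,f_2): lcm = a²b. S = ab² - 2a² - 3ab - 3a + 2b - 1.
  leading term ab²: subtract (-2b)·f_2 from ab² - 2a² - 3ab - 3a + 2b - 1 → b³ - 2a² + 2ab - 3b² - 3a - 2b - 1
  leading term b³: no divisor's leading term divides it; move b³ to the remainder.
  leading term a²: no divisor's leading term divides it; move -2a² to the remainder.
  leading term ab: subtract (3)·f_2 from 2ab - 3b² - 3a - 2b - 1 → -b² - b - 2
  leading term b²: no divisor's leading term divides it; move -b² to the remainder.
  leading term b: no divisor's leading term divides it; move -b to the remainder.
  leading term 1: no divisor's leading term divides it; move -2 to the remainder.
  remainder b³ - 2a² - b² - b - 2 ≠ 0; add g_3 = b³ - 2a² - b² - b - 2 to the basis.

S(f_1,g_3): lcm = a²b³. S = 2a⁴ + a²b² + a²b + ab² + 2b³ + 2a² - b².
  leading term a⁴: no divisor's leading term divides it; move 2a⁴ to the remainder.
  leading term a²b²: subtract (b)·f_1 from a²b² + a²b + ab² + 2b³ + 2a² - b² → a²b + ab² + 2b³ + 2a² - ab - 3b² + b
  leading term a²b: subtract (1)·f_1 from a²b + ab² + 2b³ + 2a² - ab - 3b² + b → ab² + 2b³ + 2a² - ab - 3b² - a - b + 1
  leading term ab²: subtract (-2b)·f_2 from ab² + 2b³ + 2a² - ab - 3b² - a - b + 1 → 3b³ + 2a² - 3ab + b² - a + 2b + 1
  leading term b³: subtract (3)·g_3 from 3b³ + 2a² - 3ab + b² - a + 2b + 1 → a² - 3ab - 3b² - a - 2b
  leading term a²: no divisor's leading term divides it; move a² to the remainder.
  leading term ab: subtract (-1)·f_2 from -3ab - 3b² - a - 2b → b² - 2a - 2
  leading term b²: no divisor's leading term divides it; move b² to the remainder.
  leading term a: no divisor's leading term divides it; move -2a to the remainder.
  leading term 1: no divisor's leading term divides it; move -2 to the remainder.
  remainder 2a⁴ + a² + b² - 2a - 2 ≠ 0; add g_4 = 2a⁴ + a² + b² - 2a - 2 to the basis.

S(f_2,g_3): lcm = ab³. S = -b⁴ + 2a³ + 3ab² + 3b³ + ab - 3b² + 2a.
  leading term b⁴: subtract (-b)·g_3 from -b⁴ + 2a³ + 3ab² + 3b³ + ab - 3b² + 2a → 2a³ - 2a²b + 3ab² + 2b³ + ab + 3b² + 2a - 2b
  leading term a³: no divisor's leading term divides it; move 2a³ to the remainder.
  leading term a²b: subtract (-2)·f_1 from -2a²b + 3ab² + 2b³ + ab + 3b² + 2a - 2b → 3ab² + 2b³ + ab + 3b² - 3a + 2b - 2
  leading term ab²: subtract (b)·f_2 from 3ab² + 2b³ + ab + 3b² - 3a + 2b - 2 → -2b³ + 2ab + b² - 3a - 3b - 2
  leading term b³: subtract (-2)·g_3 from -2b³ + 2ab + b² - 3a - 3b - 2 → 3a² + 2ab - b² - 3a + 2b + 1
  leading term a²: no divisor's leading term divides it; move 3a² to the remainder.
  leading term ab: subtract (3)·f_2 from 2ab - b² - 3a + 2b + 1 → b² + 3b
  leading term b²: no divisor's leading term divides it; move b² to the remainder.
  leading term b: no divisor's leading term divides it; move 3b to the remainder.
  remainder 2a³ + 3a² + b² + 3b ≠ 0; add g_5 = 2a³ + 3a² + b² + 3b to the basis.

The other S-polynomials (S(f_1,g_4), S(f_2,g_4), S(g_3,g_4), S(f_1,g_5), S(f_2,g_5), S(g_3,g_5), S(g_4,g_5)) all reduce to 0 modulo the current basis, so we have a Gröbner basis.
Inter-reduce: drop elements whose leading term is divisible by another's, tail-reduce, and make monic.

G = {a³ - 2a² - 3b² - 2b, b³ - 2a² - b² - b - 2, ab - b² + 2a + 3b - 3}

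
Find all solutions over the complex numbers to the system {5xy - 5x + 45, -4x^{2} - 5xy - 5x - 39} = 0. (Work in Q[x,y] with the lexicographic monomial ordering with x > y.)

Compute a lex Gröbner basis by Buchberger's algorithm.
f_1 = 5xy - 5x + 45, LT = xy.
f_2 = -4x^{2} - 5xy - 5x - 39, LT = x^{2}.

S(f_1,f_2): lcm = x^{2}y. S = -x^{2} - \tfrac{5}{4}xy^{2} - \tfrac{5}{4}xy + 9x - \tfrac{39}{4}y.
  leading term x^{2}: subtract (\tfrac{1}{4})·f_2 from -x^{2} - \tfrac{5}{4}xy^{2} - \tfrac{5}{4}xy + 9x - \tfrac{39}{4}y → -\tfrac{5}{4}xy^{2} + \tfrac{41}{4}x - \tfrac{39}{4}y + \tfrac{39}{4}
  leading term xy^{2}: subtract (-\tfrac{1}{4}y)·f_1 from -\tfrac{5}{4}xy^{2} + \tfrac{41}{4}x - \tfrac{39}{4}y + \tfrac{39}{4} → -\tfrac{5}{4}xy + \tfrac{41}{4}x + \tfrac{3}{2}y + \tfrac{39}{4}
  leading term xy: subtract (-\tfrac{1}{4})·f_1 from -\tfrac{5}{4}xy + \tfrac{41}{4}x + \tfrac{3}{2}y + \tfrac{39}{4} → 9x + \tfrac{3}{2}y + 21
  leading term x: no divisor's leading term divides it; move 9x to the remainder.
  leading term y: no divisor's leading term divides it; move \tfrac{3}{2}y to the remainder.
  leading term 1: no divisor's leading term divides it; move 21 to the remainder.
  remainder 9x + \tfrac{3}{2}y + 21 ≠ 0; add h_3 = 9x + \tfrac{3}{2}y + 21 to the basis.

S(f_1,h_3): lcm = xy. S = -x - \tfrac{1}{6}y^{2} - \tfrac{7}{3}y + 9.
  leading term x: subtract (-\tfrac{1}{9})·h_3 from -x - \tfrac{1}{6}y^{2} - \tfrac{7}{3}y + 9 → -\tfrac{1}{6}y^{2} - \tfrac{13}{6}y + \tfrac{34}{3}
  leading term y^{2}: no divisor's leading term divides it; move -\tfrac{1}{6}y^{2} to the remainder.
  leading term y: no divisor's leading term divides it; move -\tfrac{13}{6}y to the remainder.
  leading term 1: no divisor's leading term divides it; move \tfrac{34}{3} to the remainder.
  remainder -\tfrac{1}{6}y^{2} - \tfrac{13}{6}y + \tfrac{34}{3} ≠ 0; add h_4 = -\tfrac{1}{6}y^{2} - \tfrac{13}{6}y + \tfrac{34}{3} to the basis.

S(f_2,h_3): lcm = x^{2}. S = \tfrac{13}{12}xy - \tfrac{13}{12}x + \tfrac{39}{4}.
  leading term xy: subtract (\tfrac{13}{60})·f_1 from \tfrac{13}{12}xy - \tfrac{13}{12}x + \tfrac{39}{4} → 0
  remainder 0.

S(f_1,h_4): lcm = xy^{2}. S = -14xy + 68x + 9y.
  leading term xy: subtract (-\tfrac{14}{5})·f_1 from -14xy + 68x + 9y → 54x + 9y + 126
  leading term x: subtract (6)·h_3 from 54x + 9y + 126 → 0
  remainder 0.

S(f_2,h_4): leading monomials are coprime, so the S-polynomial reduces to 0 (Buchberger's first criterion).
S(h_3,h_4): leading monomials are coprime, so the S-polynomial reduces to 0 (Buchberger's first criterion).
Every S-polynomial of the final basis reduces to 0, so we have a Gröbner basis.
Inter-reduce: drop elements whose leading term is divisible by another's, tail-reduce, and make monic.
Reduced Gröbner basis: {x + \tfrac{1}{6}y + \tfrac{7}{3}, y^{2} + 13y - 68}.

From the last basis element, y^{2} + 13y - 68 = 0, so y takes values in {-17, 4}. Each choice, substituted upward through the basis, yields the corresponding point(s) of the solution set.
  y = -17: the earlier basis element becomes x - \tfrac{1}{2} = 0, giving x = 1/2 — point (1/2, -17).
  y = 4: the earlier basis element becomes x + 3 = 0, giving x = -3 — point (-3, 4).
Check: every point annihilates each of the original generators.

{(1/2, -17), (-3, 4)}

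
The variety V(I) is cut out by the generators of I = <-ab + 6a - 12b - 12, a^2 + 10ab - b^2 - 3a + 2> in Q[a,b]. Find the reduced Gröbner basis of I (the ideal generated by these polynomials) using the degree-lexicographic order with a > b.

G = {b^3 + 114b^2 + 84a - 62b - 168, a^2 - b^2 + 57a - 120b - 118, ab - 6a + 12b + 12}

f_1 = -ab + 6a - 12b - 12, LT = ab.
f_2 = a^2 + 10ab - b^2 - 3a + 2, LT = a^2.

S(f_1,f_2): lcm = a^2b. S = -10ab^2 + b^3 - 6a^2 + 15ab + 12a - 2b.
  leading term ab^2: subtract (10b)·f_1 from -10ab^2 + b^3 - 6a^2 + 15ab + 12a - 2b → b^3 - 6a^2 - 45ab + 120b^2 + 12a + 118b
  leading term b^3: no divisor's leading term divides it; move b^3 to the remainder.
  leading term a^2: subtract (-6)·f_2 from -6a^2 - 45ab + 120b^2 + 12a + 118b → 15ab + 114b^2 - 6a + 118b + 12
  leading term ab: subtract (-15)·f_1 from 15ab + 114b^2 - 6a + 118b + 12 → 114b^2 + 84a - 62b - 168
  leading term b^2: no divisor's leading term divides it; move 114b^2 to the remainder.
  leading term a: no divisor's leading term divides it; move 84a to the remainder.
  leading term b: no divisor's leading term divides it; move -62b to the remainder.
  leading term 1: no divisor's leading term divides it; move -168 to the remainder.
  remainder b^3 + 114b^2 + 84a - 62b - 168 ≠ 0; add g_3 = b^3 + 114b^2 + 84a - 62b - 168 to the basis.

S(f_1,g_3): lcm = ab^3. S = -120ab^2 + 12b^3 - 84a^2 + 62ab + 12b^2 + 168a.
  leading term ab^2: subtract (120b)·f_1 from -120ab^2 + 12b^3 - 84a^2 + 62ab + 12b^2 + 168a → 12b^3 - 84a^2 - 658ab + 1452b^2 + 168a + 1440b
  leading term b^3: subtract (12)·g_3 from 12b^3 - 84a^2 - 658ab + 1452b^2 + 168a + 1440b → -84a^2 - 658ab + 84b^2 - 840a + 2184b + 2016
  leading term a^2: subtract (-84)·f_2 from -84a^2 - 658ab + 84b^2 - 840a + 2184b + 2016 → 182ab - 1092a + 2184b + 2184
  leading term ab: subtract (-182)·f_1 from 182ab - 1092a + 2184b + 2184 → 0
  remainder 0.

S(f_2,g_3): leading monomials are coprime, so the S-polynomial reduces to 0 (Buchberger's first criterion).
Every S-polynomial of the final basis reduces to 0, so we have a Gröbner basis.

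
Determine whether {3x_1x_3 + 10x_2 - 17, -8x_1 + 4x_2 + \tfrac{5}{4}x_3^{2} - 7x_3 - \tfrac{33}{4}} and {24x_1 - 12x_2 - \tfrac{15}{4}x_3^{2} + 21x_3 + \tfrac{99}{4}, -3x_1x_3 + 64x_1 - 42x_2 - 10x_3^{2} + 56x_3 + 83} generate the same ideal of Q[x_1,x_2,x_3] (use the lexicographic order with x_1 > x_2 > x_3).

Two ideals are equal iff their reduced Gröbner bases coincide (the reduced basis is unique for a fixed ordering).
Buchberger on the first generating set:
f_1 = 3x_1x_3 + 10x_2 - 17, LT = x_1x_3.
f_2 = -8x_1 + 4x_2 + \tfrac{5}{4}x_3^{2} - 7x_3 - \tfrac{33}{4}, LT = x_1.

S(f_1,f_2): lcm = x_1x_3. S = \tfrac{1}{2}x_2x_3 + \tfrac{10}{3}x_2 + \tfrac{5}{32}x_3^{3} - \tfrac{7}{8}x_3^{2} - \tfrac{33}{32}x_3 - \tfrac{17}{3}.
  reduce S modulo (f_1, f_2):
  remainder \tfrac{1}{2}x_2x_3 + \tfrac{10}{3}x_2 + \tfrac{5}{32}x_3^{3} - \tfrac{7}{8}x_3^{2} - \tfrac{33}{32}x_3 - \tfrac{17}{3} ≠ 0; add g_3 = \tfrac{1}{2}x_2x_3 + \tfrac{10}{3}x_2 + \tfrac{5}{32}x_3^{3} - \tfrac{7}{8}x_3^{2} - \tfrac{33}{32}x_3 - \tfrac{17}{3} to the basis.

The other S-polynomials (S(f_1,g_3), S(f_2,g_3)) all reduce to 0 modulo the current basis, so we have a Gröbner basis.
Inter-reduce: drop elements whose leading term is divisible by another's, tail-reduce, and make monic.
Reduced Gröbner basis: {x_1 - \tfrac{1}{2}x_2 - \tfrac{5}{32}x_3^{2} + \tfrac{7}{8}x_3 + \tfrac{33}{32}, x_2x_3 + \tfrac{20}{3}x_2 + \tfrac{5}{16}x_3^{3} - \tfrac{7}{4}x_3^{2} - \tfrac{33}{16}x_3 - \tfrac{34}{3}}.

Buchberger on the second generating set:
h_1 = 24x_1 - 12x_2 - \tfrac{15}{4}x_3^{2} + 21x_3 + \tfrac{99}{4}, LT = x_1.
h_2 = -3x_1x_3 + 64x_1 - 42x_2 - 10x_3^{2} + 56x_3 + 83, LT = x_1x_3.

S(h_1,h_2): lcm = x_1x_3. S = \tfrac{64}{3}x_1 - \tfrac{1}{2}x_2x_3 - 14x_2 - \tfrac{5}{32}x_3^{3} - \tfrac{59}{24}x_3^{2} + \tfrac{1891}{96}x_3 + \tfrac{83}{3}.
  reduce S modulo (h_1, h_2):
  remainder -\tfrac{1}{2}x_2x_3 - \tfrac{10}{3}x_2 - \tfrac{5}{32}x_3^{3} + \tfrac{7}{8}x_3^{2} + \tfrac{33}{32}x_3 + \tfrac{17}{3} ≠ 0; add k_3 = -\tfrac{1}{2}x_2x_3 - \tfrac{10}{3}x_2 - \tfrac{5}{32}x_3^{3} + \tfrac{7}{8}x_3^{2} + \tfrac{33}{32}x_3 + \tfrac{17}{3} to the basis.

The other S-polynomials (S(h_1,k_3), S(h_2,k_3)) all reduce to 0 modulo the current basis, so we have a Gröbner basis.
Inter-reduce: drop elements whose leading term is divisible by another's, tail-reduce, and make monic.
Reduced Gröbner basis: {x_1 - \tfrac{1}{2}x_2 - \tfrac{5}{32}x_3^{2} + \tfrac{7}{8}x_3 + \tfrac{33}{32}, x_2x_3 + \tfrac{20}{3}x_2 + \tfrac{5}{16}x_3^{3} - \tfrac{7}{4}x_3^{2} - \tfrac{33}{16}x_3 - \tfrac{34}{3}}.

These coincide, so the ideals are equal.

Yes, the ideals are equal.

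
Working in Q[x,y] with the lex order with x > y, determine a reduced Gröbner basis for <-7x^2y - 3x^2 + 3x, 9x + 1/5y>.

The reduced Gröbner basis is the canonical form of the ideal for this ordering.

f_1 = -7x^2y - 3x^2 + 3x, LT = x^2y.
f_2 = 9x + 1/5y, LT = x.

S(f_1,f_2): lcm = x^2y. S = 3/7x^2 - 1/45xy^2 - 3/7x.
  leading term x^2: subtract (1/21x)·f_2 from 3/7x^2 - 1/45xy^2 - 3/7x → -1/45xy^2 - 1/105xy - 3/7x
  leading term xy^2: subtract (-1/405y^2)·f_2 from -1/45xy^2 - 1/105xy - 3/7x → -1/105xy - 3/7x + 1/2025y^3
  leading term xy: subtract (-1/945y)·f_2 from -1/105xy - 3/7x + 1/2025y^3 → -3/7x + 1/2025y^3 + 1/4725y^2
  leading term x: subtract (-1/21)·f_2 from -3/7x + 1/2025y^3 + 1/4725y^2 → 1/2025y^3 + 1/4725y^2 + 1/105y
  leading term y^3: no divisor's leading term divides it; move 1/2025y^3 to the remainder.
  leading term y^2: no divisor's leading term divides it; move 1/4725y^2 to the remainder.
  leading term y: no divisor's leading term divides it; move 1/105y to the remainder.
  remainder 1/2025y^3 + 1/4725y^2 + 1/105y ≠ 0; add g_3 = 1/2025y^3 + 1/4725y^2 + 1/105y to the basis.

S(f_1,g_3): lcm = x^2y^3. S = -135/7x^2y - 3/7xy^2.
  leading term x^2y: subtract (135/49)·f_1 from -135/7x^2y - 3/7xy^2 → 405/49x^2 - 3/7xy^2 - 405/49x
  leading term x^2: subtract (45/49x)·f_2 from 405/49x^2 - 3/7xy^2 - 405/49x → -3/7xy^2 - 9/49xy - 405/49x
  leading term xy^2: subtract (-1/21y^2)·f_2 from -3/7xy^2 - 9/49xy - 405/49x → -9/49xy - 405/49x + 1/105y^3
  leading term xy: subtract (-1/49y)·f_2 from -9/49xy - 405/49x + 1/105y^3 → -405/49x + 1/105y^3 + 1/245y^2
  leading term x: subtract (-45/49)·f_2 from -405/49x + 1/105y^3 + 1/245y^2 → 1/105y^3 + 1/245y^2 + 9/49y
  leading term y^3: subtract (135/7)·g_3 from 1/105y^3 + 1/245y^2 + 9/49y → 0
  remainder 0.

S(f_2,g_3): leading monomials are coprime, so the S-polynomial reduces to 0 (Buchberger's first criterion).
Every S-polynomial of the final basis reduces to 0, so we have a Gröbner basis.
Inter-reduce: drop elements whose leading term is divisible by another's, tail-reduce, and make monic.

G = {x + 1/45y, y^3 + 3/7y^2 + 135/7y}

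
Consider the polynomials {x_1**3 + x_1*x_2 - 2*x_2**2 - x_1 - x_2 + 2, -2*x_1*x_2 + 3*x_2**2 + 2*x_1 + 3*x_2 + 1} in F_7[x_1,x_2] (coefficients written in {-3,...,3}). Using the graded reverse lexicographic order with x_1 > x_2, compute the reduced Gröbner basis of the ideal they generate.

G = {x_2**4 + 2*x_2**3 - 2*x_2**2 + x_2 - 2, x_1**3 + 3*x_2**2 - 3*x_2 - 1, x_1*x_2 + 2*x_2**2 - x_1 + 2*x_2 + 3}

f_1 = x_1**3 + x_1*x_2 - 2*x_2**2 - x_1 - x_2 + 2, LT = x_1**3.
f_2 = -2*x_1*x_2 + 3*x_2**2 + 2*x_1 + 3*x_2 + 1, LT = x_1*x_2.

S(f_1,f_2): lcm = x_1**3*x_2. S = -2*x_1**2*x_2**2 + x_1**3 - 2*x_1**2*x_2 + x_1*x_2**2 - 2*x_2**3 - 3*x_1**2 - x_1*x_2 - x_2**2 + 2*x_2.
  leading term x_1**2*x_2**2: subtract (x_1*x_2)·f_2 from -2*x_1**2*x_2**2 + x_1**3 - 2*x_1**2*x_2 + x_1*x_2**2 - 2*x_2**3 - 3*x_1**2 - x_1*x_2 - x_2**2 + 2*x_2 → -3*x_1*x_2**3 + x_1**3 + 3*x_1**2*x_2 - 2*x_1*x_2**2 - 2*x_2**3 - 3*x_1**2 - 2*x_1*x_2 - x_2**2 + 2*x_2
  leading term x_1*x_2**3: subtract (-2*x_2**2)·f_2 from -3*x_1*x_2**3 + x_1**3 + 3*x_1**2*x_2 - 2*x_1*x_2**2 - 2*x_2**3 - 3*x_1**2 - 2*x_1*x_2 - x_2**2 + 2*x_2 → -x_2**4 + x_1**3 + 3*x_1**2*x_2 + 2*x_1*x_2**2 - 3*x_2**3 - 3*x_1**2 - 2*x_1*x_2 + x_2**2 + 2*x_2
  leading term x_2**4: no divisor's leading term divides it; move -x_2**4 to the remainder.
  leading term x_1**3: subtract (1)·f_1 from x_1**3 + 3*x_1**2*x_2 + 2*x_1*x_2**2 - 3*x_2**3 - 3*x_1**2 - 2*x_1*x_2 + x_2**2 + 2*x_2 → 3*x_1**2*x_2 + 2*x_1*x_2**2 - 3*x_2**3 - 3*x_1**2 - 3*x_1*x_2 + 3*x_2**2 + x_1 + 3*x_2 - 2
  leading term x_1**2*x_2: subtract (2*x_1)·f_2 from 3*x_1**2*x_2 + 2*x_1*x_2**2 - 3*x_2**3 - 3*x_1**2 - 3*x_1*x_2 + 3*x_2**2 + x_1 + 3*x_2 - 2 → 3*x_1*x_2**2 - 3*x_2**3 - 2*x_1*x_2 + 3*x_2**2 - x_1 + 3*x_2 - 2
  leading term x_1*x_2**2: subtract (2*x_2)·f_2 from 3*x_1*x_2**2 - 3*x_2**3 - 2*x_1*x_2 + 3*x_2**2 - x_1 + 3*x_2 - 2 → -2*x_2**3 + x_1*x_2 - 3*x_2**2 - x_1 + x_2 - 2
  leading term x_2**3: no divisor's leading term divides it; move -2*x_2**3 to the remainder.
  leading term x_1*x_2: subtract (3)·f_2 from x_1*x_2 - 3*x_2**2 - x_1 + x_2 - 2 → 2*x_2**2 - x_2 + 2
  leading term x_2**2: no divisor's leading term divides it; move 2*x_2**2 to the remainder.
  leading term x_2: no divisor's leading term divides it; move -x_2 to the remainder.
  leading term 1: no divisor's leading term divides it; move 2 to the remainder.
  remainder -x_2**4 - 2*x_2**3 + 2*x_2**2 - x_2 + 2 ≠ 0; add g_3 = -x_2**4 - 2*x_2**3 + 2*x_2**2 - x_2 + 2 to the basis.

The other S-polynomials (S(f_1,g_3), S(f_2,g_3)) all reduce to 0 modulo the current basis, so we have a Gröbner basis.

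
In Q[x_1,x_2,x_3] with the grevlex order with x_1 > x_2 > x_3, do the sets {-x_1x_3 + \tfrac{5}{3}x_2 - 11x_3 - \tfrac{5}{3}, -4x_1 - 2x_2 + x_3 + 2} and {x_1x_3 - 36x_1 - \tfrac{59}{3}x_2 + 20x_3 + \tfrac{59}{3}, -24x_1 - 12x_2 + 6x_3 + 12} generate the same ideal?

Yes, the ideals are equal.

Since reduced Gröbner bases are canonical representatives of ideals under a given ordering, it suffices to compute and compare them.
Buchberger on the first generating set:
f_1 = -x_1x_3 + \tfrac{5}{3}x_2 - 11x_3 - \tfrac{5}{3}, LT = x_1x_3.
f_2 = -4x_1 - 2x_2 + x_3 + 2, LT = x_1.

S(f_1,f_2): lcm = x_1x_3. S = -\tfrac{1}{2}x_2x_3 + \tfrac{1}{4}x_3^{2} - \tfrac{5}{3}x_2 + \tfrac{23}{2}x_3 + \tfrac{5}{3}.
  leading term x_2x_3: no divisor's leading term divides it; move -\tfrac{1}{2}x_2x_3 to the remainder.
  leading term x_3^{2}: no divisor's leading term divides it; move \tfrac{1}{4}x_3^{2} to the remainder.
  leading term x_2: no divisor's leading term divides it; move -\tfrac{5}{3}x_2 to the remainder.
  leading term x_3: no divisor's leading term divides it; move \tfrac{23}{2}x_3 to the remainder.
  leading term 1: no divisor's leading term divides it; move \tfrac{5}{3} to the remainder.
  remainder -\tfrac{1}{2}x_2x_3 + \tfrac{1}{4}x_3^{2} - \tfrac{5}{3}x_2 + \tfrac{23}{2}x_3 + \tfrac{5}{3} ≠ 0; add g_3 = -\tfrac{1}{2}x_2x_3 + \tfrac{1}{4}x_3^{2} - \tfrac{5}{3}x_2 + \tfrac{23}{2}x_3 + \tfrac{5}{3} to the basis.

The other S-polynomials (S(f_1,g_3), S(f_2,g_3)) all reduce to 0 modulo the current basis, so we have a Gröbner basis.
Inter-reduce: drop elements whose leading term is divisible by another's, tail-reduce, and make monic.
Reduced Gröbner basis: {x_2x_3 - \tfrac{1}{2}x_3^{2} + \tfrac{10}{3}x_2 - 23x_3 - \tfrac{10}{3}, x_1 + \tfrac{1}{2}x_2 - \tfrac{1}{4}x_3 - \tfrac{1}{2}}.

Buchberger on the second generating set:
h_1 = x_1x_3 - 36x_1 - \tfrac{59}{3}x_2 + 20x_3 + \tfrac{59}{3}, LT = x_1x_3.
h_2 = -24x_1 - 12x_2 + 6x_3 + 12, LT = x_1.

S(h_1,h_2): lcm = x_1x_3. S = -\tfrac{1}{2}x_2x_3 + \tfrac{1}{4}x_3^{2} - 36x_1 - \tfrac{59}{3}x_2 + \tfrac{41}{2}x_3 + \tfrac{59}{3}.
  leading term x_2x_3: no divisor's leading term divides it; move -\tfrac{1}{2}x_2x_3 to the remainder.
  leading term x_3^{2}: no divisor's leading term divides it; move \tfrac{1}{4}x_3^{2} to the remainder.
  leading term x_1: subtract (\tfrac{3}{2})·h_2 from -36x_1 - \tfrac{59}{3}x_2 + \tfrac{41}{2}x_3 + \tfrac{59}{3} → -\tfrac{5}{3}x_2 + \tfrac{23}{2}x_3 + \tfrac{5}{3}
  leading term x_2: no divisor's leading term divides it; move -\tfrac{5}{3}x_2 to the remainder.
  leading term x_3: no divisor's leading term divides it; move \tfrac{23}{2}x_3 to the remainder.
  leading term 1: no divisor's leading term divides it; move \tfrac{5}{3} to the remainder.
  remainder -\tfrac{1}{2}x_2x_3 + \tfrac{1}{4}x_3^{2} - \tfrac{5}{3}x_2 + \tfrac{23}{2}x_3 + \tfrac{5}{3} ≠ 0; add k_3 = -\tfrac{1}{2}x_2x_3 + \tfrac{1}{4}x_3^{2} - \tfrac{5}{3}x_2 + \tfrac{23}{2}x_3 + \tfrac{5}{3} to the basis.

The other S-polynomials (S(h_1,k_3), S(h_2,k_3)) all reduce to 0 modulo the current basis, so we have a Gröbner basis.
Inter-reduce: drop elements whose leading term is divisible by another's, tail-reduce, and make monic.
Reduced Gröbner basis: {x_2x_3 - \tfrac{1}{2}x_3^{2} + \tfrac{10}{3}x_2 - 23x_3 - \tfrac{10}{3}, x_1 + \tfrac{1}{2}x_2 - \tfrac{1}{4}x_3 - \tfrac{1}{2}}.

Same reduced basis, so the two generating sets span the same ideal.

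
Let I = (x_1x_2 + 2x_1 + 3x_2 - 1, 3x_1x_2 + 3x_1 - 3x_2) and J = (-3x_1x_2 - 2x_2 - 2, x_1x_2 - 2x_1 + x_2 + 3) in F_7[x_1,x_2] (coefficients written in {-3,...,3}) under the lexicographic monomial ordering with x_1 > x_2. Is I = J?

Since reduced Gröbner bases are canonical representatives of ideals under a given ordering, it suffices to compute and compare them.
Buchberger on the first generating set:
f_1 = x_1x_2 + 2x_1 + 3x_2 - 1, LT = x_1x_2.
f_2 = 3x_1x_2 + 3x_1 - 3x_2, LT = x_1x_2.

S(f_1,f_2): lcm = x_1x_2. S = x_1 - 3x_2 - 1.
  reduce S modulo (f_1, f_2):
  remainder x_1 - 3x_2 - 1 ≠ 0; add g_3 = x_1 - 3x_2 - 1 to the basis.

S(f_1,g_3): lcm = x_1x_2. S = 2x_1 + 3x_2^2 - 3x_2 - 1.
  reduce S modulo (f_1, f_2, g_3):
  remainder 3x_2^2 + 3x_2 + 1 ≠ 0; add g_4 = 3x_2^2 + 3x_2 + 1 to the basis.

The other S-polynomials (S(f_2,g_3), S(f_1,g_4), S(f_2,g_4), S(g_3,g_4)) all reduce to 0 modulo the current basis, so we have a Gröbner basis.
Inter-reduce: drop elements whose leading term is divisible by another's, tail-reduce, and make monic.
Reduced Gröbner basis: {x_1 - 3x_2 - 1, x_2^2 + x_2 - 2}.

Buchberger on the second generating set:
h_1 = -3x_1x_2 - 2x_2 - 2, LT = x_1x_2.
h_2 = x_1x_2 - 2x_1 + x_2 + 3, LT = x_1x_2.

S(h_1,h_2): lcm = x_1x_2. S = 2x_1 + 2x_2.
  reduce S modulo (h_1, h_2):
  remainder 2x_1 + 2x_2 ≠ 0; add k_3 = 2x_1 + 2x_2 to the basis.

S(h_1,k_3): lcm = x_1x_2. S = -x_2^2 + 3x_2 + 3.
  reduce S modulo (h_1, h_2, k_3):
  remainder -x_2^2 + 3x_2 + 3 ≠ 0; add k_4 = -x_2^2 + 3x_2 + 3 to the basis.

The other S-polynomials (S(h_2,k_3), S(h_1,k_4), S(h_2,k_4), S(k_3,k_4)) all reduce to 0 modulo the current basis, so we have a Gröbner basis.
Inter-reduce: drop elements whose leading term is divisible by another's, tail-reduce, and make monic.
Reduced Gröbner basis: {x_1 + x_2, x_2^2 - 3x_2 - 3}.

The bases are distinct; the ideals are different.

No, the ideals differ.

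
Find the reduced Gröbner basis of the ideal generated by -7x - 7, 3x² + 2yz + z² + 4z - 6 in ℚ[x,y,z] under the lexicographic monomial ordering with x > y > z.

G = {x + 1, yz + ½z² + 2z - 3/2}

f_1 = -7x - 7, LT = x.
f_2 = 3x² + 2yz + z² + 4z - 6, LT = x².

S(f_1,f_2): lcm = x². S = x - ⅔yz - ⅓z² - 4/3z + 2.
  leading term x: subtract (-1/7)·f_1 from x - ⅔yz - ⅓z² - 4/3z + 2 → -⅔yz - ⅓z² - 4/3z + 1
  leading term yz: no divisor's leading term divides it; move -⅔yz to the remainder.
  leading term z²: no divisor's leading term divides it; move -⅓z² to the remainder.
  leading term z: no divisor's leading term divides it; move -4/3z to the remainder.
  leading term 1: no divisor's leading term divides it; move 1 to the remainder.
  remainder -⅔yz - ⅓z² - 4/3z + 1 ≠ 0; add g_3 = -⅔yz - ⅓z² - 4/3z + 1 to the basis.

The other S-polynomials (S(f_1,g_3), S(f_2,g_3)) all reduce to 0 modulo the current basis, so we have a Gröbner basis.
Inter-reduce: drop elements whose leading term is divisible by another's, tail-reduce, and make monic.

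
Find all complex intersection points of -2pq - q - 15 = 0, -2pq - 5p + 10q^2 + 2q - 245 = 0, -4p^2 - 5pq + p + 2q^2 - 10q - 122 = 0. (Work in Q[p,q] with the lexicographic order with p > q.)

Compute a lex Gröbner basis by Buchberger's algorithm.
f_1 = -2pq - q - 15, LT = pq.
f_2 = -2pq - 5p + 10q^2 + 2q - 245, LT = pq.
f_3 = -4p^2 - 5pq + p + 2q^2 - 10q - 122, LT = p^2.

S(f_1,f_2): lcm = pq. S = -5/2p + 5q^2 + 3/2q - 115.
  leading term p: no divisor's leading term divides it; move -5/2p to the remainder.
  leading term q^2: no divisor's leading term divides it; move 5q^2 to the remainder.
  leading term q: no divisor's leading term divides it; move 3/2q to the remainder.
  leading term 1: no divisor's leading term divides it; move -115 to the remainder.
  remainder -5/2p + 5q^2 + 3/2q - 115 ≠ 0; add h_4 = -5/2p + 5q^2 + 3/2q - 115 to the basis.

S(f_1,f_3): lcm = p^2q. S = -5/4pq^2 + 3/4pq + 15/2p + 1/2q^3 - 5/2q^2 - 61/2q.
  leading term pq^2: subtract (5/8q)·f_1 from -5/4pq^2 + 3/4pq + 15/2p + 1/2q^3 - 5/2q^2 - 61/2q → 3/4pq + 15/2p + 1/2q^3 - 15/8q^2 - 169/8q
  leading term pq: subtract (-3/8)·f_1 from 3/4pq + 15/2p + 1/2q^3 - 15/8q^2 - 169/8q → 15/2p + 1/2q^3 - 15/8q^2 - 43/2q - 45/8
  leading term p: subtract (-3)·h_4 from 15/2p + 1/2q^3 - 15/8q^2 - 43/2q - 45/8 → 1/2q^3 + 105/8q^2 - 17q - 2805/8
  leading term q^3: no divisor's leading term divides it; move 1/2q^3 to the remainder.
  leading term q^2: no divisor's leading term divides it; move 105/8q^2 to the remainder.
  leading term q: no divisor's leading term divides it; move -17q to the remainder.
  leading term 1: no divisor's leading term divides it; move -2805/8 to the remainder.
  remainder 1/2q^3 + 105/8q^2 - 17q - 2805/8 ≠ 0; add h_5 = 1/2q^3 + 105/8q^2 - 17q - 2805/8 to the basis.

S(f_2,f_3): lcm = p^2q. S = 5/2p^2 - 25/4pq^2 - 3/4pq + 245/2p + 1/2q^3 - 5/2q^2 - 61/2q.
  leading term p^2: subtract (-5/8)·f_3 from 5/2p^2 - 25/4pq^2 - 3/4pq + 245/2p + 1/2q^3 - 5/2q^2 - 61/2q → -25/4pq^2 - 31/8pq + 985/8p + 1/2q^3 - 5/4q^2 - 147/4q - 305/4
  leading term pq^2: subtract (25/8q)·f_1 from -25/4pq^2 - 31/8pq + 985/8p + 1/2q^3 - 5/4q^2 - 147/4q - 305/4 → -31/8pq + 985/8p + 1/2q^3 + 15/8q^2 + 81/8q - 305/4
  leading term pq: subtract (31/16)·f_1 from -31/8pq + 985/8p + 1/2q^3 + 15/8q^2 + 81/8q - 305/4 → 985/8p + 1/2q^3 + 15/8q^2 + 193/16q - 755/16
  leading term p: subtract (-197/4)·h_4 from 985/8p + 1/2q^3 + 15/8q^2 + 193/16q - 755/16 → 1/2q^3 + 1985/8q^2 + 1375/16q - 91375/16
  leading term q^3: subtract (1)·h_5 from 1/2q^3 + 1985/8q^2 + 1375/16q - 91375/16 → 235q^2 + 1647/16q - 85765/16
  leading term q^2: no divisor's leading term divides it; move 235q^2 to the remainder.
  leading term q: no divisor's leading term divides it; move 1647/16q to the remainder.
  leading term 1: no divisor's leading term divides it; move -85765/16 to the remainder.
  remainder 235q^2 + 1647/16q - 85765/16 ≠ 0; add h_6 = 235q^2 + 1647/16q - 85765/16 to the basis.

S(f_1,h_4): lcm = pq. S = 2q^3 + 3/5q^2 - 91/2q + 15/2.
  leading term q^3: subtract (4)·h_5 from 2q^3 + 3/5q^2 - 91/2q + 15/2 → -519/10q^2 + 45/2q + 1410
  leading term q^2: subtract (-519/2350)·h_6 from -519/10q^2 + 45/2q + 1410 → 1700793/37600q + 1700793/7520
  leading term q: no divisor's leading term divides it; move 1700793/37600q to the remainder.
  leading term 1: no divisor's leading term divides it; move 1700793/7520 to the remainder.
  remainder 1700793/37600q + 1700793/7520 ≠ 0; add h_7 = 1700793/37600q + 1700793/7520 to the basis.

The other S-polynomials (S(f_2,h_4), S(f_3,h_4), S(f_1,h_5), S(f_2,h_5), S(f_3,h_5), S(h_4,h_5), S(f_1,h_6), S(f_2,h_6), S(f_3,h_6), S(h_4,h_6), S(h_5,h_6), S(f_1,h_7), S(f_2,h_7), S(f_3,h_7), S(h_4,h_7), S(h_5,h_7), S(h_6,h_7)) all reduce to 0 modulo the current basis, so we have a Gröbner basis.
Inter-reduce: drop elements whose leading term is divisible by another's, tail-reduce, and make monic.
Reduced Gröbner basis: {p - 1, q + 5}.

A lex Gröbner basis eliminates variables successively. Here q + 5 depends only on q, with roots {-5}; lifting each root through the earlier basis elements recovers the full solutions.
  q = -5: the earlier basis element becomes p - 1 = 0, giving p = 1 — point (1, -5).
Each listed point satisfies every original equation (direct substitution).
A lex Gröbner basis triangularizes the system, enabling back-substitution.

{(1, -5)}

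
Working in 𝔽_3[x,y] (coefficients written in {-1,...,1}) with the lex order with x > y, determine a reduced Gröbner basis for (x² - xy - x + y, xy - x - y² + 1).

G = {x² + x + 1, xy - x - y + 1, y² - y}

This is the nonlinear analogue of row-reducing a linear system.

f_1 = x² - xy - x + y, LT = x².
f_2 = xy - x - y² + 1, LT = xy.

S(f_1,f_2): lcm = x²y. S = x² - xy - x + y².
  leading term x²: subtract (1)·f_1 from x² - xy - x + y² → y² - y
  leading term y²: no divisor's leading term divides it; move y² to the remainder.
  leading term y: no divisor's leading term divides it; move -y to the remainder.
  remainder y² - y ≠ 0; add g_3 = y² - y to the basis.

The other S-polynomials (S(f_1,g_3), S(f_2,g_3)) all reduce to 0 modulo the current basis, so we have a Gröbner basis.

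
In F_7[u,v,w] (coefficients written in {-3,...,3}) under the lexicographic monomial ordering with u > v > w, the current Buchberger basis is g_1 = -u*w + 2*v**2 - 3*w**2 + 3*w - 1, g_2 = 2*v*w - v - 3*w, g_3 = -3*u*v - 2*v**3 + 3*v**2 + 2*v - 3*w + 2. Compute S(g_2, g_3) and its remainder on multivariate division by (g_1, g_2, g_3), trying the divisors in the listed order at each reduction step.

lcm(LM(g_2), LM(g_3)) = u*v*w.
S = (lcm/LT(g_2))·g_2 − (lcm/LT(g_3))·g_3 = 3*u*v + 2*u*w - 3*v**3*w + v**2*w + 3*v*w - w**2 + 3*w.
Reduce S modulo (g_1, g_2, g_3) in that order:
  leading term u*v: subtract (-1)·g_3 from 3*u*v + 2*u*w - 3*v**3*w + v**2*w + 3*v*w - w**2 + 3*w → 2*u*w - 3*v**3*w - 2*v**3 + v**2*w + 3*v**2 + 3*v*w + 2*v - w**2 + 2
  leading term u*w: subtract (-2)·g_1 from 2*u*w - 3*v**3*w - 2*v**3 + v**2*w + 3*v**2 + 3*v*w + 2*v - w**2 + 2 → -3*v**3*w - 2*v**3 + v**2*w + 3*v*w + 2*v - w
  leading term v**3*w: subtract (2*v**2)·g_2 from -3*v**3*w - 2*v**3 + v**2*w + 3*v*w + 2*v - w → 3*v*w + 2*v - w
  leading term v*w: subtract (-2)·g_2 from 3*v*w + 2*v - w → 0
The remainder is 0, so this S-polynomial contributes no new basis element.

S(g_2, g_3) = 3*u*v + 2*u*w - 3*v**3*w + v**2*w + 3*v*w - w**2 + 3*w; remainder on division = 0.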